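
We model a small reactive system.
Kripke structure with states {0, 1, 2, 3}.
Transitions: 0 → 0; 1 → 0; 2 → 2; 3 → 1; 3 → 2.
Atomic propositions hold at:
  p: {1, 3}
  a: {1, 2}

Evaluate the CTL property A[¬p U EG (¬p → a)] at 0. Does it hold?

Sat(¬p) = {0, 2}
Sat(¬p → a) = {1, 2, 3}
EG (¬p → a): greatest fixpoint, start Z0 = {1, 2, 3}, keep only states in Sat with some successor in Z. Z1 = {2, 3}; fixed.
Sat(EG (¬p → a)) = {2, 3}
A[¬p U EG (¬p → a)]: least fixpoint, start Z0 = Sat(EG (¬p → a)) = {2, 3}, add states in Sat(¬p) with every successor in Z. Already a fixed point.
Sat(A[¬p U EG (¬p → a)]) = {2, 3}
0 ∉ Sat(A[¬p U EG (¬p → a)]) = {2, 3}, so the formula does not hold at 0.

No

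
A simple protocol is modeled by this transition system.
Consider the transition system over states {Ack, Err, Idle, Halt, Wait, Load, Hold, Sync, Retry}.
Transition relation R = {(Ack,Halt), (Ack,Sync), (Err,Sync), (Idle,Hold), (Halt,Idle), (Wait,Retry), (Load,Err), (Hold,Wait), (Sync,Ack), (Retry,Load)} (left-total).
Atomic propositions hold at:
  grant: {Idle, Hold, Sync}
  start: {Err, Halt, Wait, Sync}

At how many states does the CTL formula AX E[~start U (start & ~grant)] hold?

7

Sat(~start) = {Ack, Idle, Load, Hold, Retry}
Sat(~grant) = {Ack, Err, Halt, Wait, Load, Retry}
Sat(start & ~grant) = {Err, Halt, Wait}
E[~start U (start & ~grant)]: least fixpoint, start Z0 = Sat((start & ~grant)) = {Err, Halt, Wait}, add states in Sat(~start) with some successor in Z. Z1 = {Ack, Err, Halt, Wait, Load, Hold}; Z2 = {Ack, Err, Idle, Halt, Wait, Load, Hold, Retry}; fixed.
Sat(E[~start U (start & ~grant)]) = {Ack, Err, Idle, Halt, Wait, Load, Hold, Retry}
Sat(AX E[~start U (start & ~grant)]) = {s : every successor in {Ack, Err, Idle, Halt, Wait, Load, Hold, Retry}} = {Idle, Halt, Wait, Load, Hold, Sync, Retry}
|Sat(AX E[~start U (start & ~grant)])| = |{Idle, Halt, Wait, Load, Hold, Sync, Retry}| = 7.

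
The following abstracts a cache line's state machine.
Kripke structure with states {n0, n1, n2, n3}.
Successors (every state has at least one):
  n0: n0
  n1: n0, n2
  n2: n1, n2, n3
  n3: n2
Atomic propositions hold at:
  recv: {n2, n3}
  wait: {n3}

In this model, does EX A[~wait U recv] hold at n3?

Sat(~wait) = {n0, n1, n2}
A[~wait U recv]: least fixpoint, start Z0 = Sat(recv) = {n2, n3}, add states in Sat(~wait) with every successor in Z. Already a fixed point.
Sat(A[~wait U recv]) = {n2, n3}
Sat(EX A[~wait U recv]) = {s : some successor in {n2, n3}} = {n1, n2, n3}
n3 ∈ Sat(EX A[~wait U recv]) = {n1, n2, n3}, so the formula holds at n3.

Yes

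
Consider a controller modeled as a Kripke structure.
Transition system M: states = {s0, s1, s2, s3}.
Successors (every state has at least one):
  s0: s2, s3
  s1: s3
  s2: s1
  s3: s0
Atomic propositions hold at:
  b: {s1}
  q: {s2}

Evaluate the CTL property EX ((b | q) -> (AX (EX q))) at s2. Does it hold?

Sat(b | q) = {s1, s2}
Sat(EX q) = {s : some successor in {s2}} = {s0}
Sat(AX (EX q)) = {s : every successor in {s0}} = {s3}
Sat((b | q) -> (AX (EX q))) = {s0, s3}
Sat(EX ((b | q) -> (AX (EX q)))) = {s : some successor in {s0, s3}} = {s0, s1, s3}
s2 ∉ Sat(EX ((b | q) -> (AX (EX q)))) = {s0, s1, s3}, so the formula does not hold at s2.

No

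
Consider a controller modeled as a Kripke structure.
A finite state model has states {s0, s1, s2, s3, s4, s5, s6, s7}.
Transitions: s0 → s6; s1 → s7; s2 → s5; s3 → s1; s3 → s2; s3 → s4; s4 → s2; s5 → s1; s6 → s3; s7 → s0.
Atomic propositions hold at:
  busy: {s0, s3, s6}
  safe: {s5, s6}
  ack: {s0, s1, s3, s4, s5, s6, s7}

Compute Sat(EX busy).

{s0, s6, s7}

Sat(EX busy) = {s : some successor in {s0, s3, s6}} = {s0, s6, s7}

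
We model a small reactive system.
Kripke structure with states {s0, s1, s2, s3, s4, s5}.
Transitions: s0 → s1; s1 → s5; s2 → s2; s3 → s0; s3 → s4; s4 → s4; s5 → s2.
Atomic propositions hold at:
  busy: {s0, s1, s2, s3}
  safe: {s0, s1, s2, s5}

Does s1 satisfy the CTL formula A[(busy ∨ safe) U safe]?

Sat(busy ∨ safe) = {s0, s1, s2, s3, s5}
A[(busy ∨ safe) U safe]: least fixpoint, start Z0 = Sat(safe) = {s0, s1, s2, s5}, add states in Sat(busy ∨ safe) with every successor in Z. Already a fixed point.
Sat(A[(busy ∨ safe) U safe]) = {s0, s1, s2, s5}
s1 ∈ Sat(A[(busy ∨ safe) U safe]) = {s0, s1, s2, s5}, so the formula holds at s1.

Yes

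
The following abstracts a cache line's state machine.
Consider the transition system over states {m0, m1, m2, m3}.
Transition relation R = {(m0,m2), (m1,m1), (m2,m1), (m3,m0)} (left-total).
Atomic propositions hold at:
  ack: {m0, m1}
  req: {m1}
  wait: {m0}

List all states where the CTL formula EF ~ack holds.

{m0, m2, m3}

Sat(~ack) = {m2, m3}
EF ~ack: least fixpoint, start Z0 = {m2, m3}, add states with some successor in Z. Z1 = {m0, m2, m3}; fixed.
Sat(EF ~ack) = {m0, m2, m3}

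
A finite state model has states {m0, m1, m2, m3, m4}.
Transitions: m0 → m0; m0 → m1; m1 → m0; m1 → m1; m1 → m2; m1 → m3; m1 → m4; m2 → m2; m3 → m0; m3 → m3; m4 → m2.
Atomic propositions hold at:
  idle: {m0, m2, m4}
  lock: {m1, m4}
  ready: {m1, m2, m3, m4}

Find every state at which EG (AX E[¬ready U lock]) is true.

{m0}

Sat(¬ready) = {m0}
E[¬ready U lock]: least fixpoint, start Z0 = Sat(lock) = {m1, m4}, add states in Sat(¬ready) with some successor in Z. Z1 = {m0, m1, m4}; fixed.
Sat(E[¬ready U lock]) = {m0, m1, m4}
Sat(AX E[¬ready U lock]) = {s : every successor in {m0, m1, m4}} = {m0}
EG (AX E[¬ready U lock]): greatest fixpoint, start Z0 = {m0}, keep only states in Sat with some successor in Z. Already a fixed point.
Sat(EG (AX E[¬ready U lock])) = {m0}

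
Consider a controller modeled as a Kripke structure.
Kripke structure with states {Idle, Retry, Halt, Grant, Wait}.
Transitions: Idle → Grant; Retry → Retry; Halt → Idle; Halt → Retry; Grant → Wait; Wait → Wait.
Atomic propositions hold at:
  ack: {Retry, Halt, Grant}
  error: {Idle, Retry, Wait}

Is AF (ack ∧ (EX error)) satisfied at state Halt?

Yes

Sat(EX error) = {s : some successor in {Idle, Retry, Wait}} = {Retry, Halt, Grant, Wait}
Sat(ack ∧ (EX error)) = {Retry, Halt, Grant}
AF (ack ∧ (EX error)): least fixpoint, start Z0 = {Retry, Halt, Grant}, add states with every successor in Z. Z1 = {Idle, Retry, Halt, Grant}; fixed.
Sat(AF (ack ∧ (EX error))) = {Idle, Retry, Halt, Grant}
Halt ∈ Sat(AF (ack ∧ (EX error))) = {Idle, Retry, Halt, Grant}, so the formula holds at Halt.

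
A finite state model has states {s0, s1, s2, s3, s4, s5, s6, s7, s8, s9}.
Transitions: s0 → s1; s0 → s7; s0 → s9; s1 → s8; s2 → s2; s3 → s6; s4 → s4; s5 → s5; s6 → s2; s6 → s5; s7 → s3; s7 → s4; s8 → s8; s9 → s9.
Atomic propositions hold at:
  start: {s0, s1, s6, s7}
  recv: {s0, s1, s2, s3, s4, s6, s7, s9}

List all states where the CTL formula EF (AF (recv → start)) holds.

{s0, s1, s3, s5, s6, s7, s8}

Sat(recv → start) = {s0, s1, s5, s6, s7, s8}
AF (recv → start): least fixpoint, start Z0 = {s0, s1, s5, s6, s7, s8}, add states with every successor in Z. Z1 = {s0, s1, s3, s5, s6, s7, s8}; fixed.
Sat(AF (recv → start)) = {s0, s1, s3, s5, s6, s7, s8}
EF (AF (recv → start)): least fixpoint, start Z0 = {s0, s1, s3, s5, s6, s7, s8}, add states with some successor in Z. Already a fixed point.
Sat(EF (AF (recv → start))) = {s0, s1, s3, s5, s6, s7, s8}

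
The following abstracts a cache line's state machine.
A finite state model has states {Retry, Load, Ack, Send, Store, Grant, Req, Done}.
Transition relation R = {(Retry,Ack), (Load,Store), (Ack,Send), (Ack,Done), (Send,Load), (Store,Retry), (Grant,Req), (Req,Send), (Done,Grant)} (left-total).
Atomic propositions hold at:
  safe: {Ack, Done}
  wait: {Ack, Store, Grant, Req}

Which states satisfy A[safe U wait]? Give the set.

A[safe U wait]: least fixpoint, start Z0 = Sat(wait) = {Ack, Store, Grant, Req}, add states in Sat(safe) with every successor in Z. Z1 = {Ack, Store, Grant, Req, Done}; fixed.
Sat(A[safe U wait]) = {Ack, Store, Grant, Req, Done}

{Ack, Store, Grant, Req, Done}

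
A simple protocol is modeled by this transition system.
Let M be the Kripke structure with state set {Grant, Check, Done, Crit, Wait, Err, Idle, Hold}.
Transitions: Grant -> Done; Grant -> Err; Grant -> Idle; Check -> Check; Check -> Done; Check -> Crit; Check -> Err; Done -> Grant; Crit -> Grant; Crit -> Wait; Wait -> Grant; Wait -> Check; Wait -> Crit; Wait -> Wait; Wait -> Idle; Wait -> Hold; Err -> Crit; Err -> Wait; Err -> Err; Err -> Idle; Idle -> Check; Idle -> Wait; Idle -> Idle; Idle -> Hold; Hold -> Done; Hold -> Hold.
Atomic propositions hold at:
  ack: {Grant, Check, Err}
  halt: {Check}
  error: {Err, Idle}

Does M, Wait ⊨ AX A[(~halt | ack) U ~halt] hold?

No

Sat(~halt) = {Grant, Done, Crit, Wait, Err, Idle, Hold}
Sat(~halt | ack) = {Grant, Check, Done, Crit, Wait, Err, Idle, Hold}
A[(~halt | ack) U ~halt]: least fixpoint, start Z0 = Sat(~halt) = {Grant, Done, Crit, Wait, Err, Idle, Hold}, add states in Sat(~halt | ack) with every successor in Z. Already a fixed point.
Sat(A[(~halt | ack) U ~halt]) = {Grant, Done, Crit, Wait, Err, Idle, Hold}
Sat(AX A[(~halt | ack) U ~halt]) = {s : every successor in {Grant, Done, Crit, Wait, Err, Idle, Hold}} = {Grant, Done, Crit, Err, Hold}
Wait ∉ Sat(AX A[(~halt | ack) U ~halt]) = {Grant, Done, Crit, Err, Hold}, so the formula does not hold at Wait.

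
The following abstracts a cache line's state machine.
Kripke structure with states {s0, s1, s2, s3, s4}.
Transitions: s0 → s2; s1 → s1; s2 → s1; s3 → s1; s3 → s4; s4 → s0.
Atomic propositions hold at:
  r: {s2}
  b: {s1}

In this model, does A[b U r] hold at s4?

A[b U r]: least fixpoint, start Z0 = Sat(r) = {s2}, add states in Sat(b) with every successor in Z. Already a fixed point.
Sat(A[b U r]) = {s2}
s4 ∉ Sat(A[b U r]) = {s2}, so the formula does not hold at s4.

No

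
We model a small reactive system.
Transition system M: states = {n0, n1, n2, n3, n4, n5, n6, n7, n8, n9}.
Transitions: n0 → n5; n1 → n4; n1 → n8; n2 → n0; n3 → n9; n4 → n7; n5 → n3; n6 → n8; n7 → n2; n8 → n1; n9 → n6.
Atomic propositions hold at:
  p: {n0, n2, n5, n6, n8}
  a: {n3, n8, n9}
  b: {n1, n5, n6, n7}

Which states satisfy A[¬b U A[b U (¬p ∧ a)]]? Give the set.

{n0, n2, n3, n5, n9}

Sat(¬b) = {n0, n2, n3, n4, n8, n9}
Sat(¬p) = {n1, n3, n4, n7, n9}
Sat(¬p ∧ a) = {n3, n9}
A[b U (¬p ∧ a)]: least fixpoint, start Z0 = Sat((¬p ∧ a)) = {n3, n9}, add states in Sat(b) with every successor in Z. Z1 = {n3, n5, n9}; fixed.
Sat(A[b U (¬p ∧ a)]) = {n3, n5, n9}
A[¬b U A[b U (¬p ∧ a)]]: least fixpoint, start Z0 = Sat(A[b U (¬p ∧ a)]) = {n3, n5, n9}, add states in Sat(¬b) with every successor in Z. Z1 = {n0, n3, n5, n9}; Z2 = {n0, n2, n3, n5, n9}; fixed.
Sat(A[¬b U A[b U (¬p ∧ a)]]) = {n0, n2, n3, n5, n9}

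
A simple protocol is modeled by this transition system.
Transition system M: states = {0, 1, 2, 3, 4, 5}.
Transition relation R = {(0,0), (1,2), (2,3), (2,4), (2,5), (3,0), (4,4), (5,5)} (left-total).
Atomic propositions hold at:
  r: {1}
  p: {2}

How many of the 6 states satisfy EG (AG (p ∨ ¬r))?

5

Sat(¬r) = {0, 2, 3, 4, 5}
Sat(p ∨ ¬r) = {0, 2, 3, 4, 5}
AG (p ∨ ¬r): greatest fixpoint, start Z0 = {0, 2, 3, 4, 5}, keep only states in Sat with every successor in Z. Already a fixed point.
Sat(AG (p ∨ ¬r)) = {0, 2, 3, 4, 5}
EG (AG (p ∨ ¬r)): greatest fixpoint, start Z0 = {0, 2, 3, 4, 5}, keep only states in Sat with some successor in Z. Already a fixed point.
Sat(EG (AG (p ∨ ¬r))) = {0, 2, 3, 4, 5}
|Sat(EG (AG (p ∨ ¬r)))| = |{0, 2, 3, 4, 5}| = 5.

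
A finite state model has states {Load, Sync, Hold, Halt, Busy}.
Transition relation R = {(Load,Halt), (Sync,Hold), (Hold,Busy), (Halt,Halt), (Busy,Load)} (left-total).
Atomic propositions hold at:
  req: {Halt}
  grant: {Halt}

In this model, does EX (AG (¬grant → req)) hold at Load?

Sat(¬grant) = {Load, Sync, Hold, Busy}
Sat(¬grant → req) = {Halt}
AG (¬grant → req): greatest fixpoint, start Z0 = {Halt}, keep only states in Sat with every successor in Z. Already a fixed point.
Sat(AG (¬grant → req)) = {Halt}
Sat(EX (AG (¬grant → req))) = {s : some successor in {Halt}} = {Load, Halt}
Load ∈ Sat(EX (AG (¬grant → req))) = {Load, Halt}, so the formula holds at Load.

Yes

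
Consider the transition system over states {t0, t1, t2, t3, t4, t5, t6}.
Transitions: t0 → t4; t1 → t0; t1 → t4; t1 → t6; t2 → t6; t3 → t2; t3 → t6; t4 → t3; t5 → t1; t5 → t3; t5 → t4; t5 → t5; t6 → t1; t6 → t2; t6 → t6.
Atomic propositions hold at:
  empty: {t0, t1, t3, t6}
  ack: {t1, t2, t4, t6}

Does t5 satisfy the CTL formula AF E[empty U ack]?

No

E[empty U ack]: least fixpoint, start Z0 = Sat(ack) = {t1, t2, t4, t6}, add states in Sat(empty) with some successor in Z. Z1 = {t0, t1, t2, t3, t4, t6}; fixed.
Sat(E[empty U ack]) = {t0, t1, t2, t3, t4, t6}
AF E[empty U ack]: least fixpoint, start Z0 = {t0, t1, t2, t3, t4, t6}, add states with every successor in Z. Already a fixed point.
Sat(AF E[empty U ack]) = {t0, t1, t2, t3, t4, t6}
t5 ∉ Sat(AF E[empty U ack]) = {t0, t1, t2, t3, t4, t6}, so the formula does not hold at t5.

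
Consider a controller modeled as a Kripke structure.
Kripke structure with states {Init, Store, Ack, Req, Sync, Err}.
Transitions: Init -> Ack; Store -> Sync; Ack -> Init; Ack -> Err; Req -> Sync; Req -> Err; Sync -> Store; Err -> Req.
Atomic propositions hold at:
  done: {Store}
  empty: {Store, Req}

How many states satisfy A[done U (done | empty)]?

2

Sat(done | empty) = {Store, Req}
A[done U (done | empty)]: least fixpoint, start Z0 = Sat((done | empty)) = {Store, Req}, add states in Sat(done) with every successor in Z. Already a fixed point.
Sat(A[done U (done | empty)]) = {Store, Req}
|Sat(A[done U (done | empty)])| = |{Store, Req}| = 2.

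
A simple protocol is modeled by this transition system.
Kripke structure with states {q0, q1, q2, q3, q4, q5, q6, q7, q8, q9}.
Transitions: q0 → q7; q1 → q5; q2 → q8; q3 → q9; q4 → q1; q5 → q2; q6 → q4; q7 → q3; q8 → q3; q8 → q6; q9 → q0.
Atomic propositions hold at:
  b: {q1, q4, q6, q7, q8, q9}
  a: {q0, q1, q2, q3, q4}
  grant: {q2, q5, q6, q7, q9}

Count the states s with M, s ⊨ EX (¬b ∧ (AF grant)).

Sat(¬b) = {q0, q2, q3, q5}
AF grant: least fixpoint, start Z0 = {q2, q5, q6, q7, q9}, add states with every successor in Z. Z1 = {q0, q1, q2, q3, q5, q6, q7, q9}; Z2 = {q0, q1, q2, q3, q4, q5, q6, q7, q8, q9}; fixed.
Sat(AF grant) = {q0, q1, q2, q3, q4, q5, q6, q7, q8, q9}
Sat(¬b ∧ (AF grant)) = {q0, q2, q3, q5}
Sat(EX (¬b ∧ (AF grant))) = {s : some successor in {q0, q2, q3, q5}} = {q1, q5, q7, q8, q9}
|Sat(EX (¬b ∧ (AF grant)))| = |{q1, q5, q7, q8, q9}| = 5.

5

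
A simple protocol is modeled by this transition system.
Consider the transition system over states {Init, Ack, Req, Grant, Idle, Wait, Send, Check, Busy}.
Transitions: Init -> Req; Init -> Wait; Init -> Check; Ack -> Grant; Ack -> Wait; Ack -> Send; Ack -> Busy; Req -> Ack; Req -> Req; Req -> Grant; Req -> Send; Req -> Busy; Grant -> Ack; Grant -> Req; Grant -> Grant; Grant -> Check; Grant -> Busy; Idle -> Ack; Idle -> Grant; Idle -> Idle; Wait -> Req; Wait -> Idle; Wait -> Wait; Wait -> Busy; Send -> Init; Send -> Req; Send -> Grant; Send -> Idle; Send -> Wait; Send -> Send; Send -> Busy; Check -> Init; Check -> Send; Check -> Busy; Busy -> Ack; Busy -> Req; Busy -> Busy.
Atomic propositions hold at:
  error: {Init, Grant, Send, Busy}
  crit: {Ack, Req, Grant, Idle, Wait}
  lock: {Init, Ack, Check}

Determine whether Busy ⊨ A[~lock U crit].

No

Sat(~lock) = {Req, Grant, Idle, Wait, Send, Busy}
A[~lock U crit]: least fixpoint, start Z0 = Sat(crit) = {Ack, Req, Grant, Idle, Wait}, add states in Sat(~lock) with every successor in Z. Already a fixed point.
Sat(A[~lock U crit]) = {Ack, Req, Grant, Idle, Wait}
Busy ∉ Sat(A[~lock U crit]) = {Ack, Req, Grant, Idle, Wait}, so the formula does not hold at Busy.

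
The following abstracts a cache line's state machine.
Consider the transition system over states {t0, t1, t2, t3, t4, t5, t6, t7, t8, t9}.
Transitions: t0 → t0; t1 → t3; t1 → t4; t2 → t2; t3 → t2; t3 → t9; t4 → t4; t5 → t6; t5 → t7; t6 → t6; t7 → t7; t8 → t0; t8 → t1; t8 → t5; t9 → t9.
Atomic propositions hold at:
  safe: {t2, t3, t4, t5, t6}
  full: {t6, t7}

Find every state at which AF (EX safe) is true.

Sat(EX safe) = {s : some successor in {t2, t3, t4, t5, t6}} = {t1, t2, t3, t4, t5, t6, t8}
AF (EX safe): least fixpoint, start Z0 = {t1, t2, t3, t4, t5, t6, t8}, add states with every successor in Z. Already a fixed point.
Sat(AF (EX safe)) = {t1, t2, t3, t4, t5, t6, t8}

{t1, t2, t3, t4, t5, t6, t8}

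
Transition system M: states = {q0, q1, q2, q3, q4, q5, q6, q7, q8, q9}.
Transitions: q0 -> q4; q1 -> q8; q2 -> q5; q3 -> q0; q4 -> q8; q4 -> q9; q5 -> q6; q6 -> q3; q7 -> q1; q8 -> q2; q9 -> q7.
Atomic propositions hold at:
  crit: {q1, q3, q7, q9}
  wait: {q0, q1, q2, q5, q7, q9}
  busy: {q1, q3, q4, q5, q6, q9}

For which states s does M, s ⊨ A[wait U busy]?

A[wait U busy]: least fixpoint, start Z0 = Sat(busy) = {q1, q3, q4, q5, q6, q9}, add states in Sat(wait) with every successor in Z. Z1 = {q0, q1, q2, q3, q4, q5, q6, q7, q9}; fixed.
Sat(A[wait U busy]) = {q0, q1, q2, q3, q4, q5, q6, q7, q9}

{q0, q1, q2, q3, q4, q5, q6, q7, q9}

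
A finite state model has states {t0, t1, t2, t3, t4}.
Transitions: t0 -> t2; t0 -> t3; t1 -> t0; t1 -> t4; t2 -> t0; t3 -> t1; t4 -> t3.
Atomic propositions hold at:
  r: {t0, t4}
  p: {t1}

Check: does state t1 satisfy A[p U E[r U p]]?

E[r U p]: least fixpoint, start Z0 = Sat(p) = {t1}, add states in Sat(r) with some successor in Z. Already a fixed point.
Sat(E[r U p]) = {t1}
A[p U E[r U p]]: least fixpoint, start Z0 = Sat(E[r U p]) = {t1}, add states in Sat(p) with every successor in Z. Already a fixed point.
Sat(A[p U E[r U p]]) = {t1}
t1 ∈ Sat(A[p U E[r U p]]) = {t1}, so the formula holds at t1.

Yes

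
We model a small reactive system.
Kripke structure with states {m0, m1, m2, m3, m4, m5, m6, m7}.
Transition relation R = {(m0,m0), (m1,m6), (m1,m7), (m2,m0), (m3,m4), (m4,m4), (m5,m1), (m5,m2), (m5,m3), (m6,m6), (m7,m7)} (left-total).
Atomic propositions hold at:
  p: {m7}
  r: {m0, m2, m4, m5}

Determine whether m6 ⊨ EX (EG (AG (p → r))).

Sat(p → r) = {m0, m1, m2, m3, m4, m5, m6}
AG (p → r): greatest fixpoint, start Z0 = {m0, m1, m2, m3, m4, m5, m6}, keep only states in Sat with every successor in Z. Z1 = {m0, m2, m3, m4, m5, m6}; Z2 = {m0, m2, m3, m4, m6}; fixed.
Sat(AG (p → r)) = {m0, m2, m3, m4, m6}
EG (AG (p → r)): greatest fixpoint, start Z0 = {m0, m2, m3, m4, m6}, keep only states in Sat with some successor in Z. Already a fixed point.
Sat(EG (AG (p → r))) = {m0, m2, m3, m4, m6}
Sat(EX (EG (AG (p → r)))) = {s : some successor in {m0, m2, m3, m4, m6}} = {m0, m1, m2, m3, m4, m5, m6}
m6 ∈ Sat(EX (EG (AG (p → r)))) = {m0, m1, m2, m3, m4, m5, m6}, so the formula holds at m6.

Yes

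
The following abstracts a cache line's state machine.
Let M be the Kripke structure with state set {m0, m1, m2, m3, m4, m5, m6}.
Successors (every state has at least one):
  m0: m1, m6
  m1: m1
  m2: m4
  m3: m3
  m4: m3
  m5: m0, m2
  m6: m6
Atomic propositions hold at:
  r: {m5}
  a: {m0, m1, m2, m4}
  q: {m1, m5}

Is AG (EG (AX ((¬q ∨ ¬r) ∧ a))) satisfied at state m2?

No

Sat(¬q) = {m0, m2, m3, m4, m6}
Sat(¬r) = {m0, m1, m2, m3, m4, m6}
Sat(¬q ∨ ¬r) = {m0, m1, m2, m3, m4, m6}
Sat((¬q ∨ ¬r) ∧ a) = {m0, m1, m2, m4}
Sat(AX ((¬q ∨ ¬r) ∧ a)) = {s : every successor in {m0, m1, m2, m4}} = {m1, m2, m5}
EG (AX ((¬q ∨ ¬r) ∧ a)): greatest fixpoint, start Z0 = {m1, m2, m5}, keep only states in Sat with some successor in Z. Z1 = {m1, m5}; Z2 = {m1}; fixed.
Sat(EG (AX ((¬q ∨ ¬r) ∧ a))) = {m1}
AG (EG (AX ((¬q ∨ ¬r) ∧ a))): greatest fixpoint, start Z0 = {m1}, keep only states in Sat with every successor in Z. Already a fixed point.
Sat(AG (EG (AX ((¬q ∨ ¬r) ∧ a)))) = {m1}
m2 ∉ Sat(AG (EG (AX ((¬q ∨ ¬r) ∧ a)))) = {m1}, so the formula does not hold at m2.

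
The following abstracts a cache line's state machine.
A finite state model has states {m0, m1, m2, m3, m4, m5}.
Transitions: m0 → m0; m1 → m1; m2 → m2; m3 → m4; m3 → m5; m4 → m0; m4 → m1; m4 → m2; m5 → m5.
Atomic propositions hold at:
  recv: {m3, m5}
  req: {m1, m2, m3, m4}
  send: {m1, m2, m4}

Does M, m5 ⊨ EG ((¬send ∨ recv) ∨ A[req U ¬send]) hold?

Yes

Sat(¬send) = {m0, m3, m5}
Sat(¬send ∨ recv) = {m0, m3, m5}
A[req U ¬send]: least fixpoint, start Z0 = Sat(¬send) = {m0, m3, m5}, add states in Sat(req) with every successor in Z. Already a fixed point.
Sat(A[req U ¬send]) = {m0, m3, m5}
Sat((¬send ∨ recv) ∨ A[req U ¬send]) = {m0, m3, m5}
EG ((¬send ∨ recv) ∨ A[req U ¬send]): greatest fixpoint, start Z0 = {m0, m3, m5}, keep only states in Sat with some successor in Z. Already a fixed point.
Sat(EG ((¬send ∨ recv) ∨ A[req U ¬send])) = {m0, m3, m5}
m5 ∈ Sat(EG ((¬send ∨ recv) ∨ A[req U ¬send])) = {m0, m3, m5}, so the formula holds at m5.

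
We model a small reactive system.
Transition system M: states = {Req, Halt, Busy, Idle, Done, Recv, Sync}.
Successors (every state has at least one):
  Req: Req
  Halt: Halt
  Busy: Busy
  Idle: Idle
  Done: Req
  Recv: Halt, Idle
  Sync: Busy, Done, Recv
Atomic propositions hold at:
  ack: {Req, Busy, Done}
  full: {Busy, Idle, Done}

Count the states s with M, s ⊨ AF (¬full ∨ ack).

6

Sat(¬full) = {Req, Halt, Recv, Sync}
Sat(¬full ∨ ack) = {Req, Halt, Busy, Done, Recv, Sync}
AF (¬full ∨ ack): least fixpoint, start Z0 = {Req, Halt, Busy, Done, Recv, Sync}, add states with every successor in Z. Already a fixed point.
Sat(AF (¬full ∨ ack)) = {Req, Halt, Busy, Done, Recv, Sync}
|Sat(AF (¬full ∨ ack))| = |{Req, Halt, Busy, Done, Recv, Sync}| = 6.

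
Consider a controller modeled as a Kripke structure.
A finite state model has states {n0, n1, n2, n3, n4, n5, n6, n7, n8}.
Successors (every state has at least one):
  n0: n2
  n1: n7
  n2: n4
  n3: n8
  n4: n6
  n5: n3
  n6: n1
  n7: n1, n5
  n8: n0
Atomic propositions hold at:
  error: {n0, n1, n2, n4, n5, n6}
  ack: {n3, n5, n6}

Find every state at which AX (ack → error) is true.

Sat(ack → error) = {n0, n1, n2, n4, n5, n6, n7, n8}
Sat(AX (ack → error)) = {s : every successor in {n0, n1, n2, n4, n5, n6, n7, n8}} = {n0, n1, n2, n3, n4, n6, n7, n8}

{n0, n1, n2, n3, n4, n6, n7, n8}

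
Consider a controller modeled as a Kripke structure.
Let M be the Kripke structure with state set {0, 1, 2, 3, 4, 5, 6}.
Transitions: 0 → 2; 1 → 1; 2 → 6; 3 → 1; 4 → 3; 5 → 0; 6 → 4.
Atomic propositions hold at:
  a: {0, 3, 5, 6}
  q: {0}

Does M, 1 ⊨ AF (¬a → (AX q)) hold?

No

Sat(¬a) = {1, 2, 4}
Sat(AX q) = {s : every successor in {0}} = {5}
Sat(¬a → (AX q)) = {0, 3, 5, 6}
AF (¬a → (AX q)): least fixpoint, start Z0 = {0, 3, 5, 6}, add states with every successor in Z. Z1 = {0, 2, 3, 4, 5, 6}; fixed.
Sat(AF (¬a → (AX q))) = {0, 2, 3, 4, 5, 6}
1 ∉ Sat(AF (¬a → (AX q))) = {0, 2, 3, 4, 5, 6}, so the formula does not hold at 1.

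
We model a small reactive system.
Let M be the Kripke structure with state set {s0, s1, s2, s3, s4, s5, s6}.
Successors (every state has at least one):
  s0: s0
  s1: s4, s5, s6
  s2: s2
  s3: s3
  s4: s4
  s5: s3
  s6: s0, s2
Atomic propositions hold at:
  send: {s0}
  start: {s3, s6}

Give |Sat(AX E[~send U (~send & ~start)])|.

3

Sat(~send) = {s1, s2, s3, s4, s5, s6}
Sat(~start) = {s0, s1, s2, s4, s5}
Sat(~send & ~start) = {s1, s2, s4, s5}
E[~send U (~send & ~start)]: least fixpoint, start Z0 = Sat((~send & ~start)) = {s1, s2, s4, s5}, add states in Sat(~send) with some successor in Z. Z1 = {s1, s2, s4, s5, s6}; fixed.
Sat(E[~send U (~send & ~start)]) = {s1, s2, s4, s5, s6}
Sat(AX E[~send U (~send & ~start)]) = {s : every successor in {s1, s2, s4, s5, s6}} = {s1, s2, s4}
|Sat(AX E[~send U (~send & ~start)])| = |{s1, s2, s4}| = 3.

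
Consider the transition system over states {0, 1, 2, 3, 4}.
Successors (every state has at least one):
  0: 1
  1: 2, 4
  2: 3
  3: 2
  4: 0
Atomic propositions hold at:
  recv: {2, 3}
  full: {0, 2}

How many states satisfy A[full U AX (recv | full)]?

Sat(recv | full) = {0, 2, 3}
Sat(AX (recv | full)) = {s : every successor in {0, 2, 3}} = {2, 3, 4}
A[full U AX (recv | full)]: least fixpoint, start Z0 = Sat(AX (recv | full)) = {2, 3, 4}, add states in Sat(full) with every successor in Z. Already a fixed point.
Sat(A[full U AX (recv | full)]) = {2, 3, 4}
|Sat(A[full U AX (recv | full)])| = |{2, 3, 4}| = 3.

3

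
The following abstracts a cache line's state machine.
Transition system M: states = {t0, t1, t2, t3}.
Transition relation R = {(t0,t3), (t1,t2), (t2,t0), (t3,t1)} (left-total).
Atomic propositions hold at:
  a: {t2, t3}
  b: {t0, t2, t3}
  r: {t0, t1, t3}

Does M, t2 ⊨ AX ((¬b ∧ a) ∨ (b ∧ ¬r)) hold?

Sat(¬b) = {t1}
Sat(¬b ∧ a) = ∅
Sat(¬r) = {t2}
Sat(b ∧ ¬r) = {t2}
Sat((¬b ∧ a) ∨ (b ∧ ¬r)) = {t2}
Sat(AX ((¬b ∧ a) ∨ (b ∧ ¬r))) = {s : every successor in {t2}} = {t1}
t2 ∉ Sat(AX ((¬b ∧ a) ∨ (b ∧ ¬r))) = {t1}, so the formula does not hold at t2.

No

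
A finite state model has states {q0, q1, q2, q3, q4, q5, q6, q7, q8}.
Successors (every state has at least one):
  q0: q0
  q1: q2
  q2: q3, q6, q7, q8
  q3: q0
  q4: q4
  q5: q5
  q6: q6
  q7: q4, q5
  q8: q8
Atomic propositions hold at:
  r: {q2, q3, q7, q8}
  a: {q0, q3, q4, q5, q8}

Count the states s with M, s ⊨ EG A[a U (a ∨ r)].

Sat(a ∨ r) = {q0, q2, q3, q4, q5, q7, q8}
A[a U (a ∨ r)]: least fixpoint, start Z0 = Sat((a ∨ r)) = {q0, q2, q3, q4, q5, q7, q8}, add states in Sat(a) with every successor in Z. Already a fixed point.
Sat(A[a U (a ∨ r)]) = {q0, q2, q3, q4, q5, q7, q8}
EG A[a U (a ∨ r)]: greatest fixpoint, start Z0 = {q0, q2, q3, q4, q5, q7, q8}, keep only states in Sat with some successor in Z. Already a fixed point.
Sat(EG A[a U (a ∨ r)]) = {q0, q2, q3, q4, q5, q7, q8}
|Sat(EG A[a U (a ∨ r)])| = |{q0, q2, q3, q4, q5, q7, q8}| = 7.

7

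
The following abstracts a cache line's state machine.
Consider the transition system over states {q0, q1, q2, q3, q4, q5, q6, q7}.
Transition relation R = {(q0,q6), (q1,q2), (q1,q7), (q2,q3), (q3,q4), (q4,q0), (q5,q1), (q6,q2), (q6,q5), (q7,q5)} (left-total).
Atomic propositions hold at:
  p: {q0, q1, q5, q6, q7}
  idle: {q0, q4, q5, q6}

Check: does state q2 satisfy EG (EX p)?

Sat(EX p) = {s : some successor in {q0, q1, q5, q6, q7}} = {q0, q1, q4, q5, q6, q7}
EG (EX p): greatest fixpoint, start Z0 = {q0, q1, q4, q5, q6, q7}, keep only states in Sat with some successor in Z. Already a fixed point.
Sat(EG (EX p)) = {q0, q1, q4, q5, q6, q7}
q2 ∉ Sat(EG (EX p)) = {q0, q1, q4, q5, q6, q7}, so the formula does not hold at q2.

No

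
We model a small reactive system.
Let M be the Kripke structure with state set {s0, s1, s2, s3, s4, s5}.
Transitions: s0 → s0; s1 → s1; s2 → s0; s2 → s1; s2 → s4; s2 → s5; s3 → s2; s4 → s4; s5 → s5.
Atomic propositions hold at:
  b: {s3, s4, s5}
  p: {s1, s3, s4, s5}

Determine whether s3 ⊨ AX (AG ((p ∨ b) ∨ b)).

No

Sat(p ∨ b) = {s1, s3, s4, s5}
Sat((p ∨ b) ∨ b) = {s1, s3, s4, s5}
AG ((p ∨ b) ∨ b): greatest fixpoint, start Z0 = {s1, s3, s4, s5}, keep only states in Sat with every successor in Z. Z1 = {s1, s4, s5}; fixed.
Sat(AG ((p ∨ b) ∨ b)) = {s1, s4, s5}
Sat(AX (AG ((p ∨ b) ∨ b))) = {s : every successor in {s1, s4, s5}} = {s1, s4, s5}
s3 ∉ Sat(AX (AG ((p ∨ b) ∨ b))) = {s1, s4, s5}, so the formula does not hold at s3.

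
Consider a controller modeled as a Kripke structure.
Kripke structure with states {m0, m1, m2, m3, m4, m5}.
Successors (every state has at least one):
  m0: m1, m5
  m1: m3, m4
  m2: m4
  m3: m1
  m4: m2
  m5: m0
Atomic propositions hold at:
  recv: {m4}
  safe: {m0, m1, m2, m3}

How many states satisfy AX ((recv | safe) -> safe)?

4

Sat(recv | safe) = {m0, m1, m2, m3, m4}
Sat((recv | safe) -> safe) = {m0, m1, m2, m3, m5}
Sat(AX ((recv | safe) -> safe)) = {s : every successor in {m0, m1, m2, m3, m5}} = {m0, m3, m4, m5}
|Sat(AX ((recv | safe) -> safe))| = |{m0, m3, m4, m5}| = 4.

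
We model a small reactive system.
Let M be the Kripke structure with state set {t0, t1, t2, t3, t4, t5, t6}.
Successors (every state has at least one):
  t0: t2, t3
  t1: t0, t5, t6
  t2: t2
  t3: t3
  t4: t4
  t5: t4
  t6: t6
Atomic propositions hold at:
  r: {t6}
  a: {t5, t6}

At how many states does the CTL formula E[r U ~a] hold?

5

Sat(~a) = {t0, t1, t2, t3, t4}
E[r U ~a]: least fixpoint, start Z0 = Sat(~a) = {t0, t1, t2, t3, t4}, add states in Sat(r) with some successor in Z. Already a fixed point.
Sat(E[r U ~a]) = {t0, t1, t2, t3, t4}
|Sat(E[r U ~a])| = |{t0, t1, t2, t3, t4}| = 5.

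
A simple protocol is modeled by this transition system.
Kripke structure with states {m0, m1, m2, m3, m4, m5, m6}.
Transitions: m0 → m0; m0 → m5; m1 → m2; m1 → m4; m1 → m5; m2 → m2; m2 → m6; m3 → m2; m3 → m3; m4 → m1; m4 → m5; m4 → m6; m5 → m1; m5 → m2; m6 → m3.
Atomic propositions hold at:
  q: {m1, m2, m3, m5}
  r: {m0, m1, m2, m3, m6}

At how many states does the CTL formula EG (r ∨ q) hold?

6

Sat(r ∨ q) = {m0, m1, m2, m3, m5, m6}
EG (r ∨ q): greatest fixpoint, start Z0 = {m0, m1, m2, m3, m5, m6}, keep only states in Sat with some successor in Z. Already a fixed point.
Sat(EG (r ∨ q)) = {m0, m1, m2, m3, m5, m6}
|Sat(EG (r ∨ q))| = |{m0, m1, m2, m3, m5, m6}| = 6.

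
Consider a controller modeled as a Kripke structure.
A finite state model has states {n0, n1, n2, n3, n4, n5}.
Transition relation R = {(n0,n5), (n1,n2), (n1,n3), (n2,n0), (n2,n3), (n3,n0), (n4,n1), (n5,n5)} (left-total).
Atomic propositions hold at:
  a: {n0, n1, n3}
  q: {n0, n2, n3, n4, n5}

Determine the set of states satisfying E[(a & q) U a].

{n0, n1, n3}

Sat(a & q) = {n0, n3}
E[(a & q) U a]: least fixpoint, start Z0 = Sat(a) = {n0, n1, n3}, add states in Sat(a & q) with some successor in Z. Already a fixed point.
Sat(E[(a & q) U a]) = {n0, n1, n3}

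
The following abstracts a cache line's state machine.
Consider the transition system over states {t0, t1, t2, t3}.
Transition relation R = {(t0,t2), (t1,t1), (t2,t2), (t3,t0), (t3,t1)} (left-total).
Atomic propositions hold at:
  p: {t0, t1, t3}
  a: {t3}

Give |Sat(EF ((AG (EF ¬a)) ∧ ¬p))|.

3

Sat(¬a) = {t0, t1, t2}
EF ¬a: least fixpoint, start Z0 = {t0, t1, t2}, add states with some successor in Z. Z1 = {t0, t1, t2, t3}; fixed.
Sat(EF ¬a) = {t0, t1, t2, t3}
AG (EF ¬a): greatest fixpoint, start Z0 = {t0, t1, t2, t3}, keep only states in Sat with every successor in Z. Already a fixed point.
Sat(AG (EF ¬a)) = {t0, t1, t2, t3}
Sat(¬p) = {t2}
Sat((AG (EF ¬a)) ∧ ¬p) = {t2}
EF ((AG (EF ¬a)) ∧ ¬p): least fixpoint, start Z0 = {t2}, add states with some successor in Z. Z1 = {t0, t2}; Z2 = {t0, t2, t3}; fixed.
Sat(EF ((AG (EF ¬a)) ∧ ¬p)) = {t0, t2, t3}
|Sat(EF ((AG (EF ¬a)) ∧ ¬p))| = |{t0, t2, t3}| = 3.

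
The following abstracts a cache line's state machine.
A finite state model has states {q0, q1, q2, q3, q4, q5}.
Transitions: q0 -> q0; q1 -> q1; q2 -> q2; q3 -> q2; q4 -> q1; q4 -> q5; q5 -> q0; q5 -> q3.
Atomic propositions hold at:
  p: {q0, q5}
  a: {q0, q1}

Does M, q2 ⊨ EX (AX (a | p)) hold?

No

Sat(a | p) = {q0, q1, q5}
Sat(AX (a | p)) = {s : every successor in {q0, q1, q5}} = {q0, q1, q4}
Sat(EX (AX (a | p))) = {s : some successor in {q0, q1, q4}} = {q0, q1, q4, q5}
q2 ∉ Sat(EX (AX (a | p))) = {q0, q1, q4, q5}, so the formula does not hold at q2.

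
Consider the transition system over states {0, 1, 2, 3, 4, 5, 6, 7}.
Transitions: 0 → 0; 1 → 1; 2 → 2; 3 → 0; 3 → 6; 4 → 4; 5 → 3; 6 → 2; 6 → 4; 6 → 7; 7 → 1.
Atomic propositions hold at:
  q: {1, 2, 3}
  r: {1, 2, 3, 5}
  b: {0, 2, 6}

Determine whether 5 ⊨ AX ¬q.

Sat(¬q) = {0, 4, 5, 6, 7}
Sat(AX ¬q) = {s : every successor in {0, 4, 5, 6, 7}} = {0, 3, 4}
5 ∉ Sat(AX ¬q) = {0, 3, 4}, so the formula does not hold at 5.

No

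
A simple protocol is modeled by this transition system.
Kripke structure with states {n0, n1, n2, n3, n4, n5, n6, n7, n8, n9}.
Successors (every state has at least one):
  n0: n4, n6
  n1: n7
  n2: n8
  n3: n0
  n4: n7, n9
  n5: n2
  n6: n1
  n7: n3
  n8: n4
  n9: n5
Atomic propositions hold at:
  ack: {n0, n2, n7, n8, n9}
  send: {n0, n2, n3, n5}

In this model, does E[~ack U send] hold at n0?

Yes

Sat(~ack) = {n1, n3, n4, n5, n6}
E[~ack U send]: least fixpoint, start Z0 = Sat(send) = {n0, n2, n3, n5}, add states in Sat(~ack) with some successor in Z. Already a fixed point.
Sat(E[~ack U send]) = {n0, n2, n3, n5}
n0 ∈ Sat(E[~ack U send]) = {n0, n2, n3, n5}, so the formula holds at n0.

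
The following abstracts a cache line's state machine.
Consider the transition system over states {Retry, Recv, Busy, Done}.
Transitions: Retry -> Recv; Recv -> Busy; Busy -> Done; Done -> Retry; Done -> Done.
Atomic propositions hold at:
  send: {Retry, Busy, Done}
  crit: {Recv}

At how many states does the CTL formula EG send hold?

2

EG send: greatest fixpoint, start Z0 = {Retry, Busy, Done}, keep only states in Sat with some successor in Z. Z1 = {Busy, Done}; fixed.
Sat(EG send) = {Busy, Done}
|Sat(EG send)| = |{Busy, Done}| = 2.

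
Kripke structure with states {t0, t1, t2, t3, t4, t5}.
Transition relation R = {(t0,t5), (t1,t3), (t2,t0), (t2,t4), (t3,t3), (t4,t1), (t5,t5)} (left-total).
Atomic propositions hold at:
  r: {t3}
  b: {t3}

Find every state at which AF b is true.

AF b: least fixpoint, start Z0 = {t3}, add states with every successor in Z. Z1 = {t1, t3}; Z2 = {t1, t3, t4}; fixed.
Sat(AF b) = {t1, t3, t4}

{t1, t3, t4}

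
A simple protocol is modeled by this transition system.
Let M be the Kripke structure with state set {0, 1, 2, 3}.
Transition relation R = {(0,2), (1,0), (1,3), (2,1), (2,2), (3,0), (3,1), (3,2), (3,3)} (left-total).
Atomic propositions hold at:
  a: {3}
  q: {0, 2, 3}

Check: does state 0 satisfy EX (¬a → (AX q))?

Sat(¬a) = {0, 1, 2}
Sat(AX q) = {s : every successor in {0, 2, 3}} = {0, 1}
Sat(¬a → (AX q)) = {0, 1, 3}
Sat(EX (¬a → (AX q))) = {s : some successor in {0, 1, 3}} = {1, 2, 3}
0 ∉ Sat(EX (¬a → (AX q))) = {1, 2, 3}, so the formula does not hold at 0.

No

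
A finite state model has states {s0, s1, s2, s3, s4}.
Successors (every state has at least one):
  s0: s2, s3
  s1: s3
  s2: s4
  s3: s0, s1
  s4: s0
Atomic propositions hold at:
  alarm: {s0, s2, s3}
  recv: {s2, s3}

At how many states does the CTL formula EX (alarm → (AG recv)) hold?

2

AG recv: greatest fixpoint, start Z0 = {s2, s3}, keep only states in Sat with every successor in Z. Z1 = ∅; fixed.
Sat(AG recv) = ∅
Sat(alarm → (AG recv)) = {s1, s4}
Sat(EX (alarm → (AG recv))) = {s : some successor in {s1, s4}} = {s2, s3}
|Sat(EX (alarm → (AG recv)))| = |{s2, s3}| = 2.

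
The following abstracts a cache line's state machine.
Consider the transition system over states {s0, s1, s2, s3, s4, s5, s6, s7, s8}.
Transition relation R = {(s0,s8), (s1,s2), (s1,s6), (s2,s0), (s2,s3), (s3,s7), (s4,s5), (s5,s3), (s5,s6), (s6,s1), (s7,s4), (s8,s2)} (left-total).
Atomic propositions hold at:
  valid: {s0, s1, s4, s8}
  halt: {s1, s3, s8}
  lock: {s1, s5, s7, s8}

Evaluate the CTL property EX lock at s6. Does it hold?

Sat(EX lock) = {s : some successor in {s1, s5, s7, s8}} = {s0, s3, s4, s6}
s6 ∈ Sat(EX lock) = {s0, s3, s4, s6}, so the formula holds at s6.

Yes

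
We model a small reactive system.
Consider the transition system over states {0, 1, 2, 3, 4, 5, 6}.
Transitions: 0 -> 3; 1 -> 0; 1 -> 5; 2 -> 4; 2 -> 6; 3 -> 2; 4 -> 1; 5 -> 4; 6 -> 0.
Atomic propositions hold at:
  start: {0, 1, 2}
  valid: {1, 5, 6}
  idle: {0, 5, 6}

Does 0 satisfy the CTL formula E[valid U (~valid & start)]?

Yes

Sat(~valid) = {0, 2, 3, 4}
Sat(~valid & start) = {0, 2}
E[valid U (~valid & start)]: least fixpoint, start Z0 = Sat((~valid & start)) = {0, 2}, add states in Sat(valid) with some successor in Z. Z1 = {0, 1, 2, 6}; fixed.
Sat(E[valid U (~valid & start)]) = {0, 1, 2, 6}
0 ∈ Sat(E[valid U (~valid & start)]) = {0, 1, 2, 6}, so the formula holds at 0.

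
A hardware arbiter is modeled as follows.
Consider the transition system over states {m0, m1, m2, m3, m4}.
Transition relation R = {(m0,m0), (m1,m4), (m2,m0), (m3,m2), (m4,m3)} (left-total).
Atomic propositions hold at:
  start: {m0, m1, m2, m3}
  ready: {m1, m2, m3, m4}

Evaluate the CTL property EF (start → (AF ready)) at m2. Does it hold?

AF ready: least fixpoint, start Z0 = {m1, m2, m3, m4}, add states with every successor in Z. Already a fixed point.
Sat(AF ready) = {m1, m2, m3, m4}
Sat(start → (AF ready)) = {m1, m2, m3, m4}
EF (start → (AF ready)): least fixpoint, start Z0 = {m1, m2, m3, m4}, add states with some successor in Z. Already a fixed point.
Sat(EF (start → (AF ready))) = {m1, m2, m3, m4}
m2 ∈ Sat(EF (start → (AF ready))) = {m1, m2, m3, m4}, so the formula holds at m2.

Yes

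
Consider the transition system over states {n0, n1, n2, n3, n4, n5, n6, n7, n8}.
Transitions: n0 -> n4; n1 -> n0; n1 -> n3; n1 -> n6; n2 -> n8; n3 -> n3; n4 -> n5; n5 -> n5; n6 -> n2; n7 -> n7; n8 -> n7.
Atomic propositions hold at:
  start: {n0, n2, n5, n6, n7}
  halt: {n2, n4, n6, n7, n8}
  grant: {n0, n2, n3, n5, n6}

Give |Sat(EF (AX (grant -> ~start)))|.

7

Sat(~start) = {n1, n3, n4, n8}
Sat(grant -> ~start) = {n1, n3, n4, n7, n8}
Sat(AX (grant -> ~start)) = {s : every successor in {n1, n3, n4, n7, n8}} = {n0, n2, n3, n7, n8}
EF (AX (grant -> ~start)): least fixpoint, start Z0 = {n0, n2, n3, n7, n8}, add states with some successor in Z. Z1 = {n0, n1, n2, n3, n6, n7, n8}; fixed.
Sat(EF (AX (grant -> ~start))) = {n0, n1, n2, n3, n6, n7, n8}
|Sat(EF (AX (grant -> ~start)))| = |{n0, n1, n2, n3, n6, n7, n8}| = 7.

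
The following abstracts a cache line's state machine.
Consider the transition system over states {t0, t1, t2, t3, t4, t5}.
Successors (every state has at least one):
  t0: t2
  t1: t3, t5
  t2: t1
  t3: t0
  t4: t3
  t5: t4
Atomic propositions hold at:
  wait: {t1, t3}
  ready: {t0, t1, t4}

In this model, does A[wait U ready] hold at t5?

No

A[wait U ready]: least fixpoint, start Z0 = Sat(ready) = {t0, t1, t4}, add states in Sat(wait) with every successor in Z. Z1 = {t0, t1, t3, t4}; fixed.
Sat(A[wait U ready]) = {t0, t1, t3, t4}
t5 ∉ Sat(A[wait U ready]) = {t0, t1, t3, t4}, so the formula does not hold at t5.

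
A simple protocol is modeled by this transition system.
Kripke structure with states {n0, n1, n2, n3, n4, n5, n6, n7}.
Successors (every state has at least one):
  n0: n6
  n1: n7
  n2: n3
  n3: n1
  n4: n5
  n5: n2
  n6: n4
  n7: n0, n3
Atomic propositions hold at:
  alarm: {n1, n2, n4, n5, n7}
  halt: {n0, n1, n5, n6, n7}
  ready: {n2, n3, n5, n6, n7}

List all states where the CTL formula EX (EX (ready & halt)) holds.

{n3, n6, n7}

Sat(ready & halt) = {n5, n6, n7}
Sat(EX (ready & halt)) = {s : some successor in {n5, n6, n7}} = {n0, n1, n4}
Sat(EX (EX (ready & halt))) = {s : some successor in {n0, n1, n4}} = {n3, n6, n7}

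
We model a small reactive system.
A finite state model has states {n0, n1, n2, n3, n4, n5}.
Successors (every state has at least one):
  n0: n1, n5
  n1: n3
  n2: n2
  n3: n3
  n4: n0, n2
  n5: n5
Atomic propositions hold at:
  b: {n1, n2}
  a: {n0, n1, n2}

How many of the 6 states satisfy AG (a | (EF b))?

1

EF b: least fixpoint, start Z0 = {n1, n2}, add states with some successor in Z. Z1 = {n0, n1, n2, n4}; fixed.
Sat(EF b) = {n0, n1, n2, n4}
Sat(a | (EF b)) = {n0, n1, n2, n4}
AG (a | (EF b)): greatest fixpoint, start Z0 = {n0, n1, n2, n4}, keep only states in Sat with every successor in Z. Z1 = {n2, n4}; Z2 = {n2}; fixed.
Sat(AG (a | (EF b))) = {n2}
|Sat(AG (a | (EF b)))| = |{n2}| = 1.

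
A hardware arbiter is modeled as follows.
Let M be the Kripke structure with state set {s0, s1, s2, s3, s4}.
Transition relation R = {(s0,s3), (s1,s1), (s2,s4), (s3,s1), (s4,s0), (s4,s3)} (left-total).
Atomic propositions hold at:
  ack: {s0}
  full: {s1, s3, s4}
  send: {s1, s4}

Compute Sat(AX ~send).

Sat(~send) = {s0, s2, s3}
Sat(AX ~send) = {s : every successor in {s0, s2, s3}} = {s0, s4}

{s0, s4}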